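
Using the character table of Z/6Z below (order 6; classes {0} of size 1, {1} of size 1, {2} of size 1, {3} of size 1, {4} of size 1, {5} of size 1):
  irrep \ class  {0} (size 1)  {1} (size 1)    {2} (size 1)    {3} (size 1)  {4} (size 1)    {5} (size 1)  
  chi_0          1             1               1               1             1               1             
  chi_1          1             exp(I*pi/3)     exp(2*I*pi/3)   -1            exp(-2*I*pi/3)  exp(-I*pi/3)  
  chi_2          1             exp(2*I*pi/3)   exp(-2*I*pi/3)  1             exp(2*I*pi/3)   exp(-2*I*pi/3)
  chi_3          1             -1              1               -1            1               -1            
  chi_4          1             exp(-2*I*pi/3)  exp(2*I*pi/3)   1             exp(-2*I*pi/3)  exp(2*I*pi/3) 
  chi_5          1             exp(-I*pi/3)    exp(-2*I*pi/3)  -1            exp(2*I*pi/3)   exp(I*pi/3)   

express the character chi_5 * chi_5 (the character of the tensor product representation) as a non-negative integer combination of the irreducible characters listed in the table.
chi_5 tensor chi_5 = chi_4 (all other irreducibles have multiplicity 0).

Derivation: The character of a tensor product is the pointwise product (chi_5 * chi_5)(C) = chi_5(C) * chi_5(C):
  {0}: (1)*(1), {1}: (exp(-I*pi/3))*(exp(-I*pi/3)), {2}: (exp(-2*I*pi/3))*(exp(-2*I*pi/3)), {3}: (-1)*(-1), {4}: (exp(2*I*pi/3))*(exp(2*I*pi/3)), {5}: (exp(I*pi/3))*(exp(I*pi/3))
so (chi_5 * chi_5) takes values
  {0} -> 1, {1} -> exp(-2*I*pi/3), {2} -> exp(2*I*pi/3), {3} -> 1, {4} -> exp(-2*I*pi/3), {5} -> exp(2*I*pi/3).
Now take the inner product of this character with each irreducible chi from the table, <chi_5*chi_5, chi> = (1/6) sum_C |C| (chi_5*chi_5)(C) conj(chi(C)):
  <chi_5*chi_5, chi_0> = (1/6)[1*(1)*conj(1) + 1*(exp(-2*I*pi/3))*conj(1) + 1*(exp(2*I*pi/3))*conj(1) + 1*(1)*conj(1) + 1*(exp(-2*I*pi/3))*conj(1) + 1*(exp(2*I*pi/3))*conj(1)]
      = (1/6)[(1) + (exp(-2*I*pi/3)) + (exp(2*I*pi/3)) + (1) + (exp(-2*I*pi/3)) + (exp(2*I*pi/3))] = 0/6 = 0
  <chi_5*chi_5, chi_1> = (1/6)[1*(1)*conj(1) + 1*(exp(-2*I*pi/3))*conj(exp(I*pi/3)) + 1*(exp(2*I*pi/3))*conj(exp(2*I*pi/3)) + 1*(1)*conj(-1) + 1*(exp(-2*I*pi/3))*conj(exp(-2*I*pi/3)) + 1*(exp(2*I*pi/3))*conj(exp(-I*pi/3))]
      = (1/6)[(1) + (-1) + (1) + (-1) + (1) + (-1)] = 0/6 = 0
  <chi_5*chi_5, chi_2> = (1/6)[1*(1)*conj(1) + 1*(exp(-2*I*pi/3))*conj(exp(2*I*pi/3)) + 1*(exp(2*I*pi/3))*conj(exp(-2*I*pi/3)) + 1*(1)*conj(1) + 1*(exp(-2*I*pi/3))*conj(exp(2*I*pi/3)) + 1*(exp(2*I*pi/3))*conj(exp(-2*I*pi/3))]
      = (1/6)[(1) + (exp(2*I*pi/3)) + (exp(-2*I*pi/3)) + (1) + (exp(2*I*pi/3)) + (exp(-2*I*pi/3))] = 0/6 = 0
  <chi_5*chi_5, chi_3> = (1/6)[1*(1)*conj(1) + 1*(exp(-2*I*pi/3))*conj(-1) + 1*(exp(2*I*pi/3))*conj(1) + 1*(1)*conj(-1) + 1*(exp(-2*I*pi/3))*conj(1) + 1*(exp(2*I*pi/3))*conj(-1)]
      = (1/6)[(1) + (-exp(-2*I*pi/3)) + (exp(2*I*pi/3)) + (-1) + (exp(-2*I*pi/3)) + (-exp(2*I*pi/3))] = 0/6 = 0
  <chi_5*chi_5, chi_4> = (1/6)[1*(1)*conj(1) + 1*(exp(-2*I*pi/3))*conj(exp(-2*I*pi/3)) + 1*(exp(2*I*pi/3))*conj(exp(2*I*pi/3)) + 1*(1)*conj(1) + 1*(exp(-2*I*pi/3))*conj(exp(-2*I*pi/3)) + 1*(exp(2*I*pi/3))*conj(exp(2*I*pi/3))]
      = (1/6)[(1) + (1) + (1) + (1) + (1) + (1)] = 6/6 = 1
  <chi_5*chi_5, chi_5> = (1/6)[1*(1)*conj(1) + 1*(exp(-2*I*pi/3))*conj(exp(-I*pi/3)) + 1*(exp(2*I*pi/3))*conj(exp(-2*I*pi/3)) + 1*(1)*conj(-1) + 1*(exp(-2*I*pi/3))*conj(exp(2*I*pi/3)) + 1*(exp(2*I*pi/3))*conj(exp(I*pi/3))]
      = (1/6)[(1) + (exp(-I*pi/3)) + (exp(-2*I*pi/3)) + (-1) + (exp(2*I*pi/3)) + (exp(I*pi/3))] = 0/6 = 0
(Exp terms are combined using exp(i*s)*conj(exp(i*t)) = exp(i*(s-t)), and sums of them are collapsed using the identity that for every m > 1 the m distinct m-th roots of unity sum to 0, e.g. 1 + exp(2*I*pi/3) + exp(-2*I*pi/3) = 0.)
Hence the multiplicities are chi_4: 1. Dimension check: dim(chi_5)*dim(chi_5) = 1*1 = 1 and sum (mult * dim) = 1*1 = 1.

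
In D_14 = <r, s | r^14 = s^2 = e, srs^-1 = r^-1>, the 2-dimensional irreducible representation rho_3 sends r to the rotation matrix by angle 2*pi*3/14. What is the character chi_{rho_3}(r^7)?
chi_{rho_3}(r^7) = 2*cos(2*pi*3*7/14) = -2

Justification: rho_3(r^7) is rotation by angle 2*pi*3*7/14, whose trace is 2*cos(2*pi*3*7/14) = -2.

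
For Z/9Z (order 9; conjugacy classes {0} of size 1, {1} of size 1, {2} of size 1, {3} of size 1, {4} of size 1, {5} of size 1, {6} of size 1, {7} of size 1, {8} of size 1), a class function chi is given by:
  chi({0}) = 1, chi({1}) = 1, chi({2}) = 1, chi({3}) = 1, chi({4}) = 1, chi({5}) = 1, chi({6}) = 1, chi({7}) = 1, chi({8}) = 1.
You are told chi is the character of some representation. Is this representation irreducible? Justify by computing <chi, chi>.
Irreducible: <chi, chi> = 1.

<chi, chi> = (1/|G|) sum_C |C| * |chi(C)|^2 = (1/9)[1*|1|^2 + 1*|1|^2 + 1*|1|^2 + 1*|1|^2 + 1*|1|^2 + 1*|1|^2 + 1*|1|^2 + 1*|1|^2 + 1*|1|^2]
  = (1/9)[(1) + (1) + (1) + (1) + (1) + (1) + (1) + (1) + (1)] = 9/9 = 1.
(Exp terms are combined using exp(i*s)*conj(exp(i*t)) = exp(i*(s-t)), and sums of them are collapsed using the identity that for every m > 1 the m distinct m-th roots of unity sum to 0, e.g. 1 + exp(2*I*pi/3) + exp(-2*I*pi/3) = 0.)
A character is irreducible iff <chi, chi> = 1, so this representation is irreducible.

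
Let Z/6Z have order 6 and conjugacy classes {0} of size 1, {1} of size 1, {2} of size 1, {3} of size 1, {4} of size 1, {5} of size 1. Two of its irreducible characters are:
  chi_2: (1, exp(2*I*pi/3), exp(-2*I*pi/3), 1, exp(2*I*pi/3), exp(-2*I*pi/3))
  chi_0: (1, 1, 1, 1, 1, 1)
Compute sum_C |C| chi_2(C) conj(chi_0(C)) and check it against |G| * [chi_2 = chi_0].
Sum = 0; so <chi_2, chi_0> = 0 (distinct irreducibles are orthogonal).

Explanation: Compute term by term over conjugacy classes (|C| * chi_2(C) * conj(chi_0(C))):
  1*(1)*conj(1) + 1*(exp(2*I*pi/3))*conj(1) + 1*(exp(-2*I*pi/3))*conj(1) + 1*(1)*conj(1) + 1*(exp(2*I*pi/3))*conj(1) + 1*(exp(-2*I*pi/3))*conj(1)
  = (1) + (exp(2*I*pi/3)) + (exp(-2*I*pi/3)) + (1) + (exp(2*I*pi/3)) + (exp(-2*I*pi/3))
  = 0.
(Exp terms are combined using exp(i*s)*conj(exp(i*t)) = exp(i*(s-t)), and sums of them are collapsed using the identity that for every m > 1 the m distinct m-th roots of unity sum to 0, e.g. 1 + exp(2*I*pi/3) + exp(-2*I*pi/3) = 0.)
Dividing by |G| = 6 gives 0/6 = 0, matching the row-orthogonality relation <chi_2, chi_0> = [chi_2 = chi_0].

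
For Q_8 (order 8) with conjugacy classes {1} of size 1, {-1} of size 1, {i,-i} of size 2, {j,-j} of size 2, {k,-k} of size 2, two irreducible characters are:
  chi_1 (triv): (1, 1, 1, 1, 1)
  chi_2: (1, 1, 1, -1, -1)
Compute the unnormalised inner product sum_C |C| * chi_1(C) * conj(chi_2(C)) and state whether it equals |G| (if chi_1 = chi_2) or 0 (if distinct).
Sum = 0; so <chi_1, chi_2> = 0 (distinct irreducibles are orthogonal).

Why: Compute term by term over conjugacy classes (|C| * chi_1(C) * conj(chi_2(C))):
  1*(1)*conj(1) + 1*(1)*conj(1) + 2*(1)*conj(1) + 2*(1)*conj(-1) + 2*(1)*conj(-1)
  = (1) + (1) + (2) + (-2) + (-2)
  = 0.
Dividing by |G| = 8 gives 0/8 = 0, matching the row-orthogonality relation <chi_1, chi_2> = [chi_1 = chi_2].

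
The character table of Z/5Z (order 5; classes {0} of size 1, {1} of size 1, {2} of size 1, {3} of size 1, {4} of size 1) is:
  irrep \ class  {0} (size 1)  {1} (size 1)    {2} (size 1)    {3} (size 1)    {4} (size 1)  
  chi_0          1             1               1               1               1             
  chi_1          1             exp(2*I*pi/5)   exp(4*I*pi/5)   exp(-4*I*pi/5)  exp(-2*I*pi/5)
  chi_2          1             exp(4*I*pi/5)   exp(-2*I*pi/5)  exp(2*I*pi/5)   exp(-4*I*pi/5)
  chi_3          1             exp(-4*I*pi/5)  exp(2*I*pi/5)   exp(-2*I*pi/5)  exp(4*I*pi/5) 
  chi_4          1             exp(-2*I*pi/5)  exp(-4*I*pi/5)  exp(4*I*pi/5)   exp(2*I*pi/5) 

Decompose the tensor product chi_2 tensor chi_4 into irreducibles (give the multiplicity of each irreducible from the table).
chi_2 tensor chi_4 = chi_1 (all other irreducibles have multiplicity 0).

Argument: The character of a tensor product is the pointwise product (chi_2 * chi_4)(C) = chi_2(C) * chi_4(C):
  {0}: (1)*(1), {1}: (exp(4*I*pi/5))*(exp(-2*I*pi/5)), {2}: (exp(-2*I*pi/5))*(exp(-4*I*pi/5)), {3}: (exp(2*I*pi/5))*(exp(4*I*pi/5)), {4}: (exp(-4*I*pi/5))*(exp(2*I*pi/5))
so (chi_2 * chi_4) takes values
  {0} -> 1, {1} -> exp(2*I*pi/5), {2} -> exp(4*I*pi/5), {3} -> exp(-4*I*pi/5), {4} -> exp(-2*I*pi/5).
Now take the inner product of this character with each irreducible chi from the table, <chi_2*chi_4, chi> = (1/5) sum_C |C| (chi_2*chi_4)(C) conj(chi(C)):
  <chi_2*chi_4, chi_0> = (1/5)[1*(1)*conj(1) + 1*(exp(2*I*pi/5))*conj(1) + 1*(exp(4*I*pi/5))*conj(1) + 1*(exp(-4*I*pi/5))*conj(1) + 1*(exp(-2*I*pi/5))*conj(1)]
      = (1/5)[(1) + (exp(2*I*pi/5)) + (exp(4*I*pi/5)) + (exp(-4*I*pi/5)) + (exp(-2*I*pi/5))] = 0/5 = 0
  <chi_2*chi_4, chi_1> = (1/5)[1*(1)*conj(1) + 1*(exp(2*I*pi/5))*conj(exp(2*I*pi/5)) + 1*(exp(4*I*pi/5))*conj(exp(4*I*pi/5)) + 1*(exp(-4*I*pi/5))*conj(exp(-4*I*pi/5)) + 1*(exp(-2*I*pi/5))*conj(exp(-2*I*pi/5))]
      = (1/5)[(1) + (1) + (1) + (1) + (1)] = 5/5 = 1
  <chi_2*chi_4, chi_2> = (1/5)[1*(1)*conj(1) + 1*(exp(2*I*pi/5))*conj(exp(4*I*pi/5)) + 1*(exp(4*I*pi/5))*conj(exp(-2*I*pi/5)) + 1*(exp(-4*I*pi/5))*conj(exp(2*I*pi/5)) + 1*(exp(-2*I*pi/5))*conj(exp(-4*I*pi/5))]
      = (1/5)[(1) + (exp(-2*I*pi/5)) + (exp(-4*I*pi/5)) + (exp(4*I*pi/5)) + (exp(2*I*pi/5))] = 0/5 = 0
  <chi_2*chi_4, chi_3> = (1/5)[1*(1)*conj(1) + 1*(exp(2*I*pi/5))*conj(exp(-4*I*pi/5)) + 1*(exp(4*I*pi/5))*conj(exp(2*I*pi/5)) + 1*(exp(-4*I*pi/5))*conj(exp(-2*I*pi/5)) + 1*(exp(-2*I*pi/5))*conj(exp(4*I*pi/5))]
      = (1/5)[(1) + (exp(-4*I*pi/5)) + (exp(2*I*pi/5)) + (exp(-2*I*pi/5)) + (exp(4*I*pi/5))] = 0/5 = 0
  <chi_2*chi_4, chi_4> = (1/5)[1*(1)*conj(1) + 1*(exp(2*I*pi/5))*conj(exp(-2*I*pi/5)) + 1*(exp(4*I*pi/5))*conj(exp(-4*I*pi/5)) + 1*(exp(-4*I*pi/5))*conj(exp(4*I*pi/5)) + 1*(exp(-2*I*pi/5))*conj(exp(2*I*pi/5))]
      = (1/5)[(1) + (exp(4*I*pi/5)) + (exp(-2*I*pi/5)) + (exp(2*I*pi/5)) + (exp(-4*I*pi/5))] = 0/5 = 0
(Exp terms are combined using exp(i*s)*conj(exp(i*t)) = exp(i*(s-t)), and sums of them are collapsed using the identity that for every m > 1 the m distinct m-th roots of unity sum to 0, e.g. 1 + exp(2*I*pi/3) + exp(-2*I*pi/3) = 0.)
Hence the multiplicities are chi_1: 1. Dimension check: dim(chi_2)*dim(chi_4) = 1*1 = 1 and sum (mult * dim) = 1*1 = 1.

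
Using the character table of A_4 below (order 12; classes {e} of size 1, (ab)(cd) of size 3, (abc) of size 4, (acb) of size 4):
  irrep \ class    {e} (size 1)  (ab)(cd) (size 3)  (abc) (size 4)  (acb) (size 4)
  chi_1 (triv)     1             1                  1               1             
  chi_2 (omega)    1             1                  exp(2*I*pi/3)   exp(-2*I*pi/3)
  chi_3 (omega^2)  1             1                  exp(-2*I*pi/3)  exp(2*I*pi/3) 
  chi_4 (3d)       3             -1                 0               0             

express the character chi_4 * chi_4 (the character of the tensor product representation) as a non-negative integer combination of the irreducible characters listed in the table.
chi_4 tensor chi_4 = chi_1 + chi_2 + chi_3 + 2*chi_4 (all other irreducibles have multiplicity 0).

Reasoning: The character of a tensor product is the pointwise product (chi_4 * chi_4)(C) = chi_4(C) * chi_4(C):
  {e}: (3)*(3), (ab)(cd): (-1)*(-1), (abc): (0)*(0), (acb): (0)*(0)
so (chi_4 * chi_4) takes values
  {e} -> 9, (ab)(cd) -> 1, (abc) -> 0, (acb) -> 0.
Now take the inner product of this character with each irreducible chi from the table, <chi_4*chi_4, chi> = (1/12) sum_C |C| (chi_4*chi_4)(C) conj(chi(C)):
  <chi_4*chi_4, chi_1> = (1/12)[1*(9)*conj(1) + 3*(1)*conj(1) + 4*(0)*conj(1) + 4*(0)*conj(1)]
      = (1/12)[(9) + (3) + (0) + (0)] = 12/12 = 1
  <chi_4*chi_4, chi_2> = (1/12)[1*(9)*conj(1) + 3*(1)*conj(1) + 4*(0)*conj(exp(2*I*pi/3)) + 4*(0)*conj(exp(-2*I*pi/3))]
      = (1/12)[(9) + (3) + (0) + (0)] = 12/12 = 1
  <chi_4*chi_4, chi_3> = (1/12)[1*(9)*conj(1) + 3*(1)*conj(1) + 4*(0)*conj(exp(-2*I*pi/3)) + 4*(0)*conj(exp(2*I*pi/3))]
      = (1/12)[(9) + (3) + (0) + (0)] = 12/12 = 1
  <chi_4*chi_4, chi_4> = (1/12)[1*(9)*conj(3) + 3*(1)*conj(-1) + 4*(0)*conj(0) + 4*(0)*conj(0)]
      = (1/12)[(27) + (-3) + (0) + (0)] = 24/12 = 2
(Exp terms are combined using exp(i*s)*conj(exp(i*t)) = exp(i*(s-t)), and sums of them are collapsed using the identity that for every m > 1 the m distinct m-th roots of unity sum to 0, e.g. 1 + exp(2*I*pi/3) + exp(-2*I*pi/3) = 0.)
Hence the multiplicities are chi_1: 1, chi_2: 1, chi_3: 1, chi_4: 2. Dimension check: dim(chi_4)*dim(chi_4) = 3*3 = 9 and sum (mult * dim) = 1*1 + 1*1 + 1*1 + 2*3 = 9.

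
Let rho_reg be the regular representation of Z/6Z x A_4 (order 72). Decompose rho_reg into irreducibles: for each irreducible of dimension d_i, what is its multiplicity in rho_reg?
Each irreducible V_i of dimension d_i appears with multiplicity d_i, i.e. rho_reg = (direct sum over all irreducibles V_i) d_i V_i. The irreducible dimensions for Z/6Z x A_4 are 1, 1, 1, 1, 1, 1, 1, 1, 1, 1, 1, 1, 1, 1, 1, 1, 1, 1, 3, 3, 3, 3, 3, 3: 18 irreducibles of dimension 1, each with multiplicity 1; 6 irreducibles of dimension 3, each with multiplicity 3. Total dimension 18*1*1 + 6*3*3 = 72 = |G|.

Justification: General theorem: in the regular representation of a finite group G, each irreducible appears with multiplicity equal to its dimension. Check: dim(rho_reg) = sum d_i^2 = 1 + 1 + 1 + 1 + 1 + 1 + 1 + 1 + 1 + 1 + 1 + 1 + 1 + 1 + 1 + 1 + 1 + 1 + 9 + 9 + 9 + 9 + 9 + 9 = 72 = |G|.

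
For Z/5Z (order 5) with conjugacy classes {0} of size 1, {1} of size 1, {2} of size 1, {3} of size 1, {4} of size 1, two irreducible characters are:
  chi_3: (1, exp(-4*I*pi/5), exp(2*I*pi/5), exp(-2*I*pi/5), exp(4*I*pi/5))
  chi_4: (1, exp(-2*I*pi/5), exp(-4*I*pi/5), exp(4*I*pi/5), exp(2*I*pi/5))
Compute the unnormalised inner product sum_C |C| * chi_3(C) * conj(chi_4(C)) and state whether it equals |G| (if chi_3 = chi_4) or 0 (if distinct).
Sum = 0; so <chi_3, chi_4> = 0 (distinct irreducibles are orthogonal).

Why: Compute term by term over conjugacy classes (|C| * chi_3(C) * conj(chi_4(C))):
  1*(1)*conj(1) + 1*(exp(-4*I*pi/5))*conj(exp(-2*I*pi/5)) + 1*(exp(2*I*pi/5))*conj(exp(-4*I*pi/5)) + 1*(exp(-2*I*pi/5))*conj(exp(4*I*pi/5)) + 1*(exp(4*I*pi/5))*conj(exp(2*I*pi/5))
  = (1) + (exp(-2*I*pi/5)) + (exp(-4*I*pi/5)) + (exp(4*I*pi/5)) + (exp(2*I*pi/5))
  = 0.
(Exp terms are combined using exp(i*s)*conj(exp(i*t)) = exp(i*(s-t)), and sums of them are collapsed using the identity that for every m > 1 the m distinct m-th roots of unity sum to 0, e.g. 1 + exp(2*I*pi/3) + exp(-2*I*pi/3) = 0.)
Dividing by |G| = 5 gives 0/5 = 0, matching the row-orthogonality relation <chi_3, chi_4> = [chi_3 = chi_4].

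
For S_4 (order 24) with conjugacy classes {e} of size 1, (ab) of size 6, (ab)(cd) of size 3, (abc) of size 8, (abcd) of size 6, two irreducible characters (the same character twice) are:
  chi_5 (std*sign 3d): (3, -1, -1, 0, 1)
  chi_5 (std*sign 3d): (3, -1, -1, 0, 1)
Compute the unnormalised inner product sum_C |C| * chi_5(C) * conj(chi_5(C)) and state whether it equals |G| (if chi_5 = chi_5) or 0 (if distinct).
Sum = 24 = |G| = 24; so <chi_5, chi_5> = 1 (norm-1 confirms irreducibility).

Explanation: Compute term by term over conjugacy classes (|C| * chi_5(C) * conj(chi_5(C))):
  1*(3)*conj(3) + 6*(-1)*conj(-1) + 3*(-1)*conj(-1) + 8*(0)*conj(0) + 6*(1)*conj(1)
  = (9) + (6) + (3) + (0) + (6)
  = 24.
Dividing by |G| = 24 gives 24/24 = 1, matching the row-orthogonality relation <chi_5, chi_5> = [chi_5 = chi_5].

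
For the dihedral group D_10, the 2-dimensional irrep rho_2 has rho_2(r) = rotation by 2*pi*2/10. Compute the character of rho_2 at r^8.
chi_{rho_2}(r^8) = 2*cos(2*pi*2*8/10) = -sqrt(5)/2 - 1/2

Why: rho_2(r^8) is rotation by angle 2*pi*2*8/10, whose trace is 2*cos(2*pi*2*8/10) = -sqrt(5)/2 - 1/2.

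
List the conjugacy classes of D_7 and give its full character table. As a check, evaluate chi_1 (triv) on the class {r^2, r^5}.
Conjugacy classes: {e} of size 1, {r^1, r^6} of size 2, {r^2, r^5} of size 2, {r^3, r^4} of size 2, {s, sr, ..., sr^6} of size 7.
Character table:
  irrep \ class              {e} (size 1)  {r^1, r^6} (size 2)  {r^2, r^5} (size 2)  {r^3, r^4} (size 2)  {s, sr, ..., sr^6} (size 7)
  chi_1 (triv)               1             1                    1                    1                    1                          
  chi_2 (sign: r->1, s->-1)  1             1                    1                    1                    -1                         
  chi_3 (2d, j=1)            2             2*cos(2*pi/7)        -2*cos(3*pi/7)       -2*cos(pi/7)         0                          
  chi_4 (2d, j=2)            2             -2*cos(3*pi/7)       -2*cos(pi/7)         2*cos(2*pi/7)        0                          
  chi_5 (2d, j=3)            2             -2*cos(pi/7)         2*cos(2*pi/7)        -2*cos(3*pi/7)       0                          

Spot check: chi_1 (triv) on {r^2, r^5} = 1.

Justification: D_7 has order 2*7 = 14 with 5 conjugacy classes, hence 5 irreducibles. Sum of squared dims 1 + 1 + 4 + 4 + 4 = 14 = |G|. Linear characters come from the abelianisation; the 2-dimensional irreps have character r^k -> 2*cos(2*pi*j*k/7), reflections -> 0.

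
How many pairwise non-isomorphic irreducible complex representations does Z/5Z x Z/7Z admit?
35

Derivation: The number of irreducible complex representations of a finite group equals its number of conjugacy classes. Z/5Z x Z/7Z is abelian of order 35, so every element is its own conjugacy class: 35 classes, so Z/5Z x Z/7Z (order 35) has exactly 35 irreducible complex representations.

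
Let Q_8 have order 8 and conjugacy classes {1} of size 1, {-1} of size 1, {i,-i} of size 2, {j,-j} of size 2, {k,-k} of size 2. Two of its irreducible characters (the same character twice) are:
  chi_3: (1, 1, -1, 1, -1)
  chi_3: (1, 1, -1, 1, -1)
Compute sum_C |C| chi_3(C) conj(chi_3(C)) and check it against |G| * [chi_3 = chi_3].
Sum = 8 = |G| = 8; so <chi_3, chi_3> = 1 (norm-1 confirms irreducibility).

Working: Compute term by term over conjugacy classes (|C| * chi_3(C) * conj(chi_3(C))):
  1*(1)*conj(1) + 1*(1)*conj(1) + 2*(-1)*conj(-1) + 2*(1)*conj(1) + 2*(-1)*conj(-1)
  = (1) + (1) + (2) + (2) + (2)
  = 8.
Dividing by |G| = 8 gives 8/8 = 1, matching the row-orthogonality relation <chi_3, chi_3> = [chi_3 = chi_3].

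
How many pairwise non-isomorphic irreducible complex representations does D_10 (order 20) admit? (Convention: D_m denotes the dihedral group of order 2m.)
8

Proof sketch: The number of irreducible complex representations of a finite group equals its number of conjugacy classes. D_10 has 8 conjugacy classes (n/2 + 3 for n even), so D_10 (order 20) has exactly 8 irreducible complex representations.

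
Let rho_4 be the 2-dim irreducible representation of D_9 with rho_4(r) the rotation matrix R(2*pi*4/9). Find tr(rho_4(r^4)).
chi_{rho_4}(r^4) = 2*cos(2*pi*4*4/9) = 2*cos(4*pi/9)

Argument: rho_4(r^4) is rotation by angle 2*pi*4*4/9, whose trace is 2*cos(2*pi*4*4/9) = 2*cos(4*pi/9).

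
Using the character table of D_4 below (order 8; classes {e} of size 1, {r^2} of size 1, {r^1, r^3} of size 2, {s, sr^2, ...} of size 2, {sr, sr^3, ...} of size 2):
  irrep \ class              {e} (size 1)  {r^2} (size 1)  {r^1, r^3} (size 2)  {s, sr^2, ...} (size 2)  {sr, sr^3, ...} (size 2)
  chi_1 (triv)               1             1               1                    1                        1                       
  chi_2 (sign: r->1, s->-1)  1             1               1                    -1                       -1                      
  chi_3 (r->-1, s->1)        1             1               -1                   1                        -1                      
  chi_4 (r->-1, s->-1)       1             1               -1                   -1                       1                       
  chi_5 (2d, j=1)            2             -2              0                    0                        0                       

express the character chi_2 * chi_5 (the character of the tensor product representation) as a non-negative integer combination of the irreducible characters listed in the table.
chi_2 tensor chi_5 = chi_5 (all other irreducibles have multiplicity 0).

Proof sketch: The character of a tensor product is the pointwise product (chi_2 * chi_5)(C) = chi_2(C) * chi_5(C):
  {e}: (1)*(2), {r^2}: (1)*(-2), {r^1, r^3}: (1)*(0), {s, sr^2, ...}: (-1)*(0), {sr, sr^3, ...}: (-1)*(0)
so (chi_2 * chi_5) takes values
  {e} -> 2, {r^2} -> -2, {r^1, r^3} -> 0, {s, sr^2, ...} -> 0, {sr, sr^3, ...} -> 0.
Now take the inner product of this character with each irreducible chi from the table, <chi_2*chi_5, chi> = (1/8) sum_C |C| (chi_2*chi_5)(C) conj(chi(C)):
  <chi_2*chi_5, chi_1> = (1/8)[1*(2)*conj(1) + 1*(-2)*conj(1) + 2*(0)*conj(1) + 2*(0)*conj(1) + 2*(0)*conj(1)]
      = (1/8)[(2) + (-2) + (0) + (0) + (0)] = 0/8 = 0
  <chi_2*chi_5, chi_2> = (1/8)[1*(2)*conj(1) + 1*(-2)*conj(1) + 2*(0)*conj(1) + 2*(0)*conj(-1) + 2*(0)*conj(-1)]
      = (1/8)[(2) + (-2) + (0) + (0) + (0)] = 0/8 = 0
  <chi_2*chi_5, chi_3> = (1/8)[1*(2)*conj(1) + 1*(-2)*conj(1) + 2*(0)*conj(-1) + 2*(0)*conj(1) + 2*(0)*conj(-1)]
      = (1/8)[(2) + (-2) + (0) + (0) + (0)] = 0/8 = 0
  <chi_2*chi_5, chi_4> = (1/8)[1*(2)*conj(1) + 1*(-2)*conj(1) + 2*(0)*conj(-1) + 2*(0)*conj(-1) + 2*(0)*conj(1)]
      = (1/8)[(2) + (-2) + (0) + (0) + (0)] = 0/8 = 0
  <chi_2*chi_5, chi_5> = (1/8)[1*(2)*conj(2) + 1*(-2)*conj(-2) + 2*(0)*conj(0) + 2*(0)*conj(0) + 2*(0)*conj(0)]
      = (1/8)[(4) + (4) + (0) + (0) + (0)] = 8/8 = 1
Hence the multiplicities are chi_5: 1. Dimension check: dim(chi_2)*dim(chi_5) = 1*2 = 2 and sum (mult * dim) = 1*2 = 2.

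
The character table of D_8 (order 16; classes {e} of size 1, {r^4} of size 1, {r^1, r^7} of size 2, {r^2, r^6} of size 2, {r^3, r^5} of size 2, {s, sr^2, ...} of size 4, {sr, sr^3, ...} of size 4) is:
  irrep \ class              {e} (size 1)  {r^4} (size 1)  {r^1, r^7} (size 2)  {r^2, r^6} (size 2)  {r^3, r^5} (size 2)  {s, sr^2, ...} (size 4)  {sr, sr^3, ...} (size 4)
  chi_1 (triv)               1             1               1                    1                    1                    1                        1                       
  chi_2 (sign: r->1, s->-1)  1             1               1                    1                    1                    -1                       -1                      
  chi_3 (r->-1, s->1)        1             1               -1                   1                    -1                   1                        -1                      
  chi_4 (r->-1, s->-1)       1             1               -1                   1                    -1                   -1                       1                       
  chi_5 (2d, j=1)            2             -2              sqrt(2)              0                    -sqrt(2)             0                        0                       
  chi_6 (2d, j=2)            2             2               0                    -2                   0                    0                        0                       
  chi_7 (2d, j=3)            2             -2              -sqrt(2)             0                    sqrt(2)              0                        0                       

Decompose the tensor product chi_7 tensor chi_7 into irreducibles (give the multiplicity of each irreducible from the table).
chi_7 tensor chi_7 = chi_1 + chi_2 + chi_6 (all other irreducibles have multiplicity 0).

Derivation: The character of a tensor product is the pointwise product (chi_7 * chi_7)(C) = chi_7(C) * chi_7(C):
  {e}: (2)*(2), {r^4}: (-2)*(-2), {r^1, r^7}: (-sqrt(2))*(-sqrt(2)), {r^2, r^6}: (0)*(0), {r^3, r^5}: (sqrt(2))*(sqrt(2)), {s, sr^2, ...}: (0)*(0), {sr, sr^3, ...}: (0)*(0)
so (chi_7 * chi_7) takes values
  {e} -> 4, {r^4} -> 4, {r^1, r^7} -> 2, {r^2, r^6} -> 0, {r^3, r^5} -> 2, {s, sr^2, ...} -> 0, {sr, sr^3, ...} -> 0.
Now take the inner product of this character with each irreducible chi from the table, <chi_7*chi_7, chi> = (1/16) sum_C |C| (chi_7*chi_7)(C) conj(chi(C)):
  <chi_7*chi_7, chi_1> = (1/16)[1*(4)*conj(1) + 1*(4)*conj(1) + 2*(2)*conj(1) + 2*(0)*conj(1) + 2*(2)*conj(1) + 4*(0)*conj(1) + 4*(0)*conj(1)]
      = (1/16)[(4) + (4) + (4) + (0) + (4) + (0) + (0)] = 16/16 = 1
  <chi_7*chi_7, chi_2> = (1/16)[1*(4)*conj(1) + 1*(4)*conj(1) + 2*(2)*conj(1) + 2*(0)*conj(1) + 2*(2)*conj(1) + 4*(0)*conj(-1) + 4*(0)*conj(-1)]
      = (1/16)[(4) + (4) + (4) + (0) + (4) + (0) + (0)] = 16/16 = 1
  <chi_7*chi_7, chi_3> = (1/16)[1*(4)*conj(1) + 1*(4)*conj(1) + 2*(2)*conj(-1) + 2*(0)*conj(1) + 2*(2)*conj(-1) + 4*(0)*conj(1) + 4*(0)*conj(-1)]
      = (1/16)[(4) + (4) + (-4) + (0) + (-4) + (0) + (0)] = 0/16 = 0
  <chi_7*chi_7, chi_4> = (1/16)[1*(4)*conj(1) + 1*(4)*conj(1) + 2*(2)*conj(-1) + 2*(0)*conj(1) + 2*(2)*conj(-1) + 4*(0)*conj(-1) + 4*(0)*conj(1)]
      = (1/16)[(4) + (4) + (-4) + (0) + (-4) + (0) + (0)] = 0/16 = 0
  <chi_7*chi_7, chi_5> = (1/16)[1*(4)*conj(2) + 1*(4)*conj(-2) + 2*(2)*conj(sqrt(2)) + 2*(0)*conj(0) + 2*(2)*conj(-sqrt(2)) + 4*(0)*conj(0) + 4*(0)*conj(0)]
      = (1/16)[(8) + (-8) + (4*sqrt(2)) + (0) + (-4*sqrt(2)) + (0) + (0)] = 0/16 = 0
  <chi_7*chi_7, chi_6> = (1/16)[1*(4)*conj(2) + 1*(4)*conj(2) + 2*(2)*conj(0) + 2*(0)*conj(-2) + 2*(2)*conj(0) + 4*(0)*conj(0) + 4*(0)*conj(0)]
      = (1/16)[(8) + (8) + (0) + (0) + (0) + (0) + (0)] = 16/16 = 1
  <chi_7*chi_7, chi_7> = (1/16)[1*(4)*conj(2) + 1*(4)*conj(-2) + 2*(2)*conj(-sqrt(2)) + 2*(0)*conj(0) + 2*(2)*conj(sqrt(2)) + 4*(0)*conj(0) + 4*(0)*conj(0)]
      = (1/16)[(8) + (-8) + (-4*sqrt(2)) + (0) + (4*sqrt(2)) + (0) + (0)] = 0/16 = 0
Hence the multiplicities are chi_1: 1, chi_2: 1, chi_6: 1. Dimension check: dim(chi_7)*dim(chi_7) = 2*2 = 4 and sum (mult * dim) = 1*1 + 1*1 + 1*2 = 4.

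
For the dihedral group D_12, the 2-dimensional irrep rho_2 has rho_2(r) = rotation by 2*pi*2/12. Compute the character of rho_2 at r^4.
chi_{rho_2}(r^4) = 2*cos(2*pi*2*4/12) = -1

Argument: rho_2(r^4) is rotation by angle 2*pi*2*4/12, whose trace is 2*cos(2*pi*2*4/12) = -1.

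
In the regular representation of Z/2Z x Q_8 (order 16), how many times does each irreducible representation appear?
Each irreducible V_i of dimension d_i appears with multiplicity d_i, i.e. rho_reg = (direct sum over all irreducibles V_i) d_i V_i. The irreducible dimensions for Z/2Z x Q_8 are 1, 1, 1, 1, 1, 1, 1, 1, 2, 2: 8 irreducibles of dimension 1, each with multiplicity 1; 2 irreducibles of dimension 2, each with multiplicity 2. Total dimension 8*1*1 + 2*2*2 = 16 = |G|.

Justification: General theorem: in the regular representation of a finite group G, each irreducible appears with multiplicity equal to its dimension. Check: dim(rho_reg) = sum d_i^2 = 1 + 1 + 1 + 1 + 1 + 1 + 1 + 1 + 4 + 4 = 16 = |G|.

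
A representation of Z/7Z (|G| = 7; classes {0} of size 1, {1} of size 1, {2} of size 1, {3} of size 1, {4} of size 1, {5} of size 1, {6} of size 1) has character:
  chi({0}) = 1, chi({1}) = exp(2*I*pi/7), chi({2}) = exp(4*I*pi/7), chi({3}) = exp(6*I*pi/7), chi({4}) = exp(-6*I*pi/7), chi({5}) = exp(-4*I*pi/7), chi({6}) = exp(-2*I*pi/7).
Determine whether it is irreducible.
Irreducible: <chi, chi> = 1.

Solution. <chi, chi> = (1/|G|) sum_C |C| * |chi(C)|^2 = (1/7)[1*|1|^2 + 1*|exp(2*I*pi/7)|^2 + 1*|exp(4*I*pi/7)|^2 + 1*|exp(6*I*pi/7)|^2 + 1*|exp(-6*I*pi/7)|^2 + 1*|exp(-4*I*pi/7)|^2 + 1*|exp(-2*I*pi/7)|^2]
  = (1/7)[(1) + (1) + (1) + (1) + (1) + (1) + (1)] = 7/7 = 1.
(Exp terms are combined using exp(i*s)*conj(exp(i*t)) = exp(i*(s-t)), and sums of them are collapsed using the identity that for every m > 1 the m distinct m-th roots of unity sum to 0, e.g. 1 + exp(2*I*pi/3) + exp(-2*I*pi/3) = 0.)
A character is irreducible iff <chi, chi> = 1, so this representation is irreducible.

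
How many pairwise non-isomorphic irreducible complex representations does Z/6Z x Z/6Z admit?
36

Argument: The number of irreducible complex representations of a finite group equals its number of conjugacy classes. Z/6Z x Z/6Z is abelian of order 36, so every element is its own conjugacy class: 36 classes, so Z/6Z x Z/6Z (order 36) has exactly 36 irreducible complex representations.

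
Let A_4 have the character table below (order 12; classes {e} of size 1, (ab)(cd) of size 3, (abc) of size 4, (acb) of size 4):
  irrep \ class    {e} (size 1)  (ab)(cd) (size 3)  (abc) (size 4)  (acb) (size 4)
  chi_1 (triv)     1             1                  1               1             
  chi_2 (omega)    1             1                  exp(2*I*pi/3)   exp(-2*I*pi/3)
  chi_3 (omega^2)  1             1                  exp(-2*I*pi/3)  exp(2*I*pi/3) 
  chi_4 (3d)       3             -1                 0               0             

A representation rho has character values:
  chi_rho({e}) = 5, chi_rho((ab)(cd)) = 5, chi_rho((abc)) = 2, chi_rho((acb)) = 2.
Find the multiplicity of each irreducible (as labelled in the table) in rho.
Multiplicities: chi_1: 3, chi_2: 1, chi_3: 1, chi_4: 0.

Explanation: Use <chi_rho, chi> = (1/|G|) sum_C |C| * chi_rho(C) * conj(chi(C)) with |G| = 12 for each irreducible chi in the table:
  <chi_rho, chi_1> = (1/12)[1*(5)*conj(1) + 3*(5)*conj(1) + 4*(2)*conj(1) + 4*(2)*conj(1)]
      = (1/12)[(5) + (15) + (8) + (8)] = 36/12 = 3
  <chi_rho, chi_2> = (1/12)[1*(5)*conj(1) + 3*(5)*conj(1) + 4*(2)*conj(exp(2*I*pi/3)) + 4*(2)*conj(exp(-2*I*pi/3))]
      = (1/12)[(5) + (15) + (4 + 12*exp(-2*I*pi/3) + 4*exp(2*I*pi/3)) + (4 + 4*exp(-2*I*pi/3) + 12*exp(2*I*pi/3))] = 12/12 = 1
  <chi_rho, chi_3> = (1/12)[1*(5)*conj(1) + 3*(5)*conj(1) + 4*(2)*conj(exp(-2*I*pi/3)) + 4*(2)*conj(exp(2*I*pi/3))]
      = (1/12)[(5) + (15) + (4 + 4*exp(-2*I*pi/3) + 12*exp(2*I*pi/3)) + (4 + 12*exp(-2*I*pi/3) + 4*exp(2*I*pi/3))] = 12/12 = 1
  <chi_rho, chi_4> = (1/12)[1*(5)*conj(3) + 3*(5)*conj(-1) + 4*(2)*conj(0) + 4*(2)*conj(0)]
      = (1/12)[(15) + (-15) + (0) + (0)] = 0/12 = 0
(Exp terms are combined using exp(i*s)*conj(exp(i*t)) = exp(i*(s-t)), and sums of them are collapsed using the identity that for every m > 1 the m distinct m-th roots of unity sum to 0, e.g. 1 + exp(2*I*pi/3) + exp(-2*I*pi/3) = 0.)
Dimension check: dim(rho) = sum (mult * dim) = 3*1 + 1*1 + 1*1 + 0*3 = 5 = chi_rho(e) = 5.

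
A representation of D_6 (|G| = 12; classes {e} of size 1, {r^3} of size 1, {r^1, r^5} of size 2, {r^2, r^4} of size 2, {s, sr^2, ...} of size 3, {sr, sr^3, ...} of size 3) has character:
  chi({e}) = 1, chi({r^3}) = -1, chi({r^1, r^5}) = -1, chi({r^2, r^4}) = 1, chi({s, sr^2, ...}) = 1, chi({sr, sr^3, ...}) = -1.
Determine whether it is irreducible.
Irreducible: <chi, chi> = 1.

Why: <chi, chi> = (1/|G|) sum_C |C| * |chi(C)|^2 = (1/12)[1*|1|^2 + 1*|-1|^2 + 2*|-1|^2 + 2*|1|^2 + 3*|1|^2 + 3*|-1|^2]
  = (1/12)[(1) + (1) + (2) + (2) + (3) + (3)] = 12/12 = 1.
A character is irreducible iff <chi, chi> = 1, so this representation is irreducible.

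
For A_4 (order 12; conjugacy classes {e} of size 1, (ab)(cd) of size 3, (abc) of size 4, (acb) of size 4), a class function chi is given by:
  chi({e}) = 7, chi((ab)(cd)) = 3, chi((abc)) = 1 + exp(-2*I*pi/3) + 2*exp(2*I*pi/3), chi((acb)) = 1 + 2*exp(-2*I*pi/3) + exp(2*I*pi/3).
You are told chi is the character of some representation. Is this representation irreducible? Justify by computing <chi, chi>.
Not irreducible (reducible): <chi, chi> = 7 > 1.

Solution. <chi, chi> = (1/|G|) sum_C |C| * |chi(C)|^2 = (1/12)[1*|7|^2 + 3*|3|^2 + 4*|1 + exp(-2*I*pi/3) + 2*exp(2*I*pi/3)|^2 + 4*|1 + 2*exp(-2*I*pi/3) + exp(2*I*pi/3)|^2]
  = (1/12)[(49) + (27) + (4) + (4)] = 84/12 = 7.
(Exp terms are combined using exp(i*s)*conj(exp(i*t)) = exp(i*(s-t)), and sums of them are collapsed using the identity that for every m > 1 the m distinct m-th roots of unity sum to 0, e.g. 1 + exp(2*I*pi/3) + exp(-2*I*pi/3) = 0.)
A character is irreducible iff <chi, chi> = 1, so this representation is reducible.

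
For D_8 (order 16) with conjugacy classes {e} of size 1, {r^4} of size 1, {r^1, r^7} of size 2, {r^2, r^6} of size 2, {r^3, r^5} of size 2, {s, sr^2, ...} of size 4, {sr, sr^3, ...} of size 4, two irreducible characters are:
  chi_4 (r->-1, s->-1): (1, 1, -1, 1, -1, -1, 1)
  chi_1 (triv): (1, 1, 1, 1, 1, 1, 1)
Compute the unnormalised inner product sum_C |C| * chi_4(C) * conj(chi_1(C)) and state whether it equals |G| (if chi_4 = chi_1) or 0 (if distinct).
Sum = 0; so <chi_4, chi_1> = 0 (distinct irreducibles are orthogonal).

Reasoning: Compute term by term over conjugacy classes (|C| * chi_4(C) * conj(chi_1(C))):
  1*(1)*conj(1) + 1*(1)*conj(1) + 2*(-1)*conj(1) + 2*(1)*conj(1) + 2*(-1)*conj(1) + 4*(-1)*conj(1) + 4*(1)*conj(1)
  = (1) + (1) + (-2) + (2) + (-2) + (-4) + (4)
  = 0.
Dividing by |G| = 16 gives 0/16 = 0, matching the row-orthogonality relation <chi_4, chi_1> = [chi_4 = chi_1].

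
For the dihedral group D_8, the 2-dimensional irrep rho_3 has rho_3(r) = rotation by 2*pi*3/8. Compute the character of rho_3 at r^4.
chi_{rho_3}(r^4) = 2*cos(2*pi*3*4/8) = -2

Justification: rho_3(r^4) is rotation by angle 2*pi*3*4/8, whose trace is 2*cos(2*pi*3*4/8) = -2.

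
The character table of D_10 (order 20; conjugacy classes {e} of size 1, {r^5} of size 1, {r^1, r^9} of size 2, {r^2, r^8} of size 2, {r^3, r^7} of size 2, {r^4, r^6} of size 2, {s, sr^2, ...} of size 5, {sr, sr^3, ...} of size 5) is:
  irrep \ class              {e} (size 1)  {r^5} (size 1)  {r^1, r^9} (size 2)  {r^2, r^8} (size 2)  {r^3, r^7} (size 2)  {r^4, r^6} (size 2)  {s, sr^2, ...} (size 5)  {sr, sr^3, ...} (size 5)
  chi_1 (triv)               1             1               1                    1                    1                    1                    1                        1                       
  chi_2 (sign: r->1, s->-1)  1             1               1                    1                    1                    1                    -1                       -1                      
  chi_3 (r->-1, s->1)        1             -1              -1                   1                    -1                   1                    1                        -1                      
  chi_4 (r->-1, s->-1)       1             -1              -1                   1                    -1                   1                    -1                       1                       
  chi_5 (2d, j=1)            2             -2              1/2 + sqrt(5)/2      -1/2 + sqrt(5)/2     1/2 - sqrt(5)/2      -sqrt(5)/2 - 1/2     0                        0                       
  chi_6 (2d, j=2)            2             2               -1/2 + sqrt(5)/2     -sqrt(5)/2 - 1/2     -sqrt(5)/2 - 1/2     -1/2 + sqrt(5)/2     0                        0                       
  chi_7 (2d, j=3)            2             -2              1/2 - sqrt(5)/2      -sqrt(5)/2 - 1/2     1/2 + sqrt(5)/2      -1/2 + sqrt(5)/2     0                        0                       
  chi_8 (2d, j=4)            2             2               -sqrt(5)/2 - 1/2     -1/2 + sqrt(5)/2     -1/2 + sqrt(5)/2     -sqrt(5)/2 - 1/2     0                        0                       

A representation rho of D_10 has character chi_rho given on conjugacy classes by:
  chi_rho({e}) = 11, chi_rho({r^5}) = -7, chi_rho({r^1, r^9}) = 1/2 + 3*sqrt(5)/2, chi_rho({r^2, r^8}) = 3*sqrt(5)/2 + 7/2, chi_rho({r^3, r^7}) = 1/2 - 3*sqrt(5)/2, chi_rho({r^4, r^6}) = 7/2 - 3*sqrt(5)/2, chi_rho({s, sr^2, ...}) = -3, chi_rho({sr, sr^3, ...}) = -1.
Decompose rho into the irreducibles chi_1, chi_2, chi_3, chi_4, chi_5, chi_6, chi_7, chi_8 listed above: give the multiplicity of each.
Multiplicities: chi_1: 0, chi_2: 2, chi_3: 1, chi_4: 2, chi_5: 3, chi_6: 0, chi_7: 0, chi_8: 0.

Explanation: Use <chi_rho, chi> = (1/|G|) sum_C |C| * chi_rho(C) * conj(chi(C)) with |G| = 20 for each irreducible chi in the table:
  <chi_rho, chi_1> = (1/20)[1*(11)*conj(1) + 1*(-7)*conj(1) + 2*(1/2 + 3*sqrt(5)/2)*conj(1) + 2*(3*sqrt(5)/2 + 7/2)*conj(1) + 2*(1/2 - 3*sqrt(5)/2)*conj(1) + 2*(7/2 - 3*sqrt(5)/2)*conj(1) + 5*(-3)*conj(1) + 5*(-1)*conj(1)]
      = (1/20)[(11) + (-7) + (1 + 3*sqrt(5)) + (3*sqrt(5) + 7) + (1 - 3*sqrt(5)) + (7 - 3*sqrt(5)) + (-15) + (-5)] = 0/20 = 0
  <chi_rho, chi_2> = (1/20)[1*(11)*conj(1) + 1*(-7)*conj(1) + 2*(1/2 + 3*sqrt(5)/2)*conj(1) + 2*(3*sqrt(5)/2 + 7/2)*conj(1) + 2*(1/2 - 3*sqrt(5)/2)*conj(1) + 2*(7/2 - 3*sqrt(5)/2)*conj(1) + 5*(-3)*conj(-1) + 5*(-1)*conj(-1)]
      = (1/20)[(11) + (-7) + (1 + 3*sqrt(5)) + (3*sqrt(5) + 7) + (1 - 3*sqrt(5)) + (7 - 3*sqrt(5)) + (15) + (5)] = 40/20 = 2
  <chi_rho, chi_3> = (1/20)[1*(11)*conj(1) + 1*(-7)*conj(-1) + 2*(1/2 + 3*sqrt(5)/2)*conj(-1) + 2*(3*sqrt(5)/2 + 7/2)*conj(1) + 2*(1/2 - 3*sqrt(5)/2)*conj(-1) + 2*(7/2 - 3*sqrt(5)/2)*conj(1) + 5*(-3)*conj(1) + 5*(-1)*conj(-1)]
      = (1/20)[(11) + (7) + (-3*sqrt(5) - 1) + (3*sqrt(5) + 7) + (-1 + 3*sqrt(5)) + (7 - 3*sqrt(5)) + (-15) + (5)] = 20/20 = 1
  <chi_rho, chi_4> = (1/20)[1*(11)*conj(1) + 1*(-7)*conj(-1) + 2*(1/2 + 3*sqrt(5)/2)*conj(-1) + 2*(3*sqrt(5)/2 + 7/2)*conj(1) + 2*(1/2 - 3*sqrt(5)/2)*conj(-1) + 2*(7/2 - 3*sqrt(5)/2)*conj(1) + 5*(-3)*conj(-1) + 5*(-1)*conj(1)]
      = (1/20)[(11) + (7) + (-3*sqrt(5) - 1) + (3*sqrt(5) + 7) + (-1 + 3*sqrt(5)) + (7 - 3*sqrt(5)) + (15) + (-5)] = 40/20 = 2
  <chi_rho, chi_5> = (1/20)[1*(11)*conj(2) + 1*(-7)*conj(-2) + 2*(1/2 + 3*sqrt(5)/2)*conj(1/2 + sqrt(5)/2) + 2*(3*sqrt(5)/2 + 7/2)*conj(-1/2 + sqrt(5)/2) + 2*(1/2 - 3*sqrt(5)/2)*conj(1/2 - sqrt(5)/2) + 2*(7/2 - 3*sqrt(5)/2)*conj(-sqrt(5)/2 - 1/2) + 5*(-3)*conj(0) + 5*(-1)*conj(0)]
      = (1/20)[(22) + (14) + (2*sqrt(5) + 8) + (4 + 2*sqrt(5)) + (8 - 2*sqrt(5)) + (4 - 2*sqrt(5)) + (0) + (0)] = 60/20 = 3
  <chi_rho, chi_6> = (1/20)[1*(11)*conj(2) + 1*(-7)*conj(2) + 2*(1/2 + 3*sqrt(5)/2)*conj(-1/2 + sqrt(5)/2) + 2*(3*sqrt(5)/2 + 7/2)*conj(-sqrt(5)/2 - 1/2) + 2*(1/2 - 3*sqrt(5)/2)*conj(-sqrt(5)/2 - 1/2) + 2*(7/2 - 3*sqrt(5)/2)*conj(-1/2 + sqrt(5)/2) + 5*(-3)*conj(0) + 5*(-1)*conj(0)]
      = (1/20)[(22) + (-14) + (7 - sqrt(5)) + (-5*sqrt(5) - 11) + (sqrt(5) + 7) + (-11 + 5*sqrt(5)) + (0) + (0)] = 0/20 = 0
  <chi_rho, chi_7> = (1/20)[1*(11)*conj(2) + 1*(-7)*conj(-2) + 2*(1/2 + 3*sqrt(5)/2)*conj(1/2 - sqrt(5)/2) + 2*(3*sqrt(5)/2 + 7/2)*conj(-sqrt(5)/2 - 1/2) + 2*(1/2 - 3*sqrt(5)/2)*conj(1/2 + sqrt(5)/2) + 2*(7/2 - 3*sqrt(5)/2)*conj(-1/2 + sqrt(5)/2) + 5*(-3)*conj(0) + 5*(-1)*conj(0)]
      = (1/20)[(22) + (14) + (-7 + sqrt(5)) + (-5*sqrt(5) - 11) + (-7 - sqrt(5)) + (-11 + 5*sqrt(5)) + (0) + (0)] = 0/20 = 0
  <chi_rho, chi_8> = (1/20)[1*(11)*conj(2) + 1*(-7)*conj(2) + 2*(1/2 + 3*sqrt(5)/2)*conj(-sqrt(5)/2 - 1/2) + 2*(3*sqrt(5)/2 + 7/2)*conj(-1/2 + sqrt(5)/2) + 2*(1/2 - 3*sqrt(5)/2)*conj(-1/2 + sqrt(5)/2) + 2*(7/2 - 3*sqrt(5)/2)*conj(-sqrt(5)/2 - 1/2) + 5*(-3)*conj(0) + 5*(-1)*conj(0)]
      = (1/20)[(22) + (-14) + (-8 - 2*sqrt(5)) + (4 + 2*sqrt(5)) + (-8 + 2*sqrt(5)) + (4 - 2*sqrt(5)) + (0) + (0)] = 0/20 = 0
Dimension check: dim(rho) = sum (mult * dim) = 0*1 + 2*1 + 1*1 + 2*1 + 3*2 + 0*2 + 0*2 + 0*2 = 11 = chi_rho(e) = 11.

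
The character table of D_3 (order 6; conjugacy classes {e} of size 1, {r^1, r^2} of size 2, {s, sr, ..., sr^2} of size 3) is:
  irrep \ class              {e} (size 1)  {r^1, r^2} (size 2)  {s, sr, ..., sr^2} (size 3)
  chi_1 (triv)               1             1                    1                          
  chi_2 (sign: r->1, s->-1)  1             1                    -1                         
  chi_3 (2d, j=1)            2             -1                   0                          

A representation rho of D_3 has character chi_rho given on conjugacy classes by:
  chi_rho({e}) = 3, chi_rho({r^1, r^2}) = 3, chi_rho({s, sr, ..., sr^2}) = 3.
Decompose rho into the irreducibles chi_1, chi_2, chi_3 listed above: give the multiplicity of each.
Multiplicities: chi_1: 3, chi_2: 0, chi_3: 0.

Details: Use <chi_rho, chi> = (1/|G|) sum_C |C| * chi_rho(C) * conj(chi(C)) with |G| = 6 for each irreducible chi in the table:
  <chi_rho, chi_1> = (1/6)[1*(3)*conj(1) + 2*(3)*conj(1) + 3*(3)*conj(1)]
      = (1/6)[(3) + (6) + (9)] = 18/6 = 3
  <chi_rho, chi_2> = (1/6)[1*(3)*conj(1) + 2*(3)*conj(1) + 3*(3)*conj(-1)]
      = (1/6)[(3) + (6) + (-9)] = 0/6 = 0
  <chi_rho, chi_3> = (1/6)[1*(3)*conj(2) + 2*(3)*conj(-1) + 3*(3)*conj(0)]
      = (1/6)[(6) + (-6) + (0)] = 0/6 = 0
Dimension check: dim(rho) = sum (mult * dim) = 3*1 + 0*1 + 0*2 = 3 = chi_rho(e) = 3.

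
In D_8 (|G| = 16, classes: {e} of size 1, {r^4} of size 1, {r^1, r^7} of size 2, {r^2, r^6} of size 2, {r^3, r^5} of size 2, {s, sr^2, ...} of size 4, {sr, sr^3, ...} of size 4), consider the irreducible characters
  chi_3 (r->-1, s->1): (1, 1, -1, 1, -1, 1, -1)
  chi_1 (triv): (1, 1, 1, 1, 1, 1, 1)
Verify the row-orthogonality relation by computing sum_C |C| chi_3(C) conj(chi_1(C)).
Sum = 0; so <chi_3, chi_1> = 0 (distinct irreducibles are orthogonal).

Solution. Compute term by term over conjugacy classes (|C| * chi_3(C) * conj(chi_1(C))):
  1*(1)*conj(1) + 1*(1)*conj(1) + 2*(-1)*conj(1) + 2*(1)*conj(1) + 2*(-1)*conj(1) + 4*(1)*conj(1) + 4*(-1)*conj(1)
  = (1) + (1) + (-2) + (2) + (-2) + (4) + (-4)
  = 0.
Dividing by |G| = 16 gives 0/16 = 0, matching the row-orthogonality relation <chi_3, chi_1> = [chi_3 = chi_1].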